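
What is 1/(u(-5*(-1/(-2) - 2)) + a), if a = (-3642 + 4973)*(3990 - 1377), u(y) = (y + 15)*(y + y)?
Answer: 2/6956481 ≈ 2.8750e-7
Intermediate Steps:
u(y) = 2*y*(15 + y) (u(y) = (15 + y)*(2*y) = 2*y*(15 + y))
a = 3477903 (a = 1331*2613 = 3477903)
1/(u(-5*(-1/(-2) - 2)) + a) = 1/(2*(-5*(-1/(-2) - 2))*(15 - 5*(-1/(-2) - 2)) + 3477903) = 1/(2*(-5*(-1*(-1/2) - 2))*(15 - 5*(-1*(-1/2) - 2)) + 3477903) = 1/(2*(-5*(1/2 - 2))*(15 - 5*(1/2 - 2)) + 3477903) = 1/(2*(-5*(-3/2))*(15 - 5*(-3/2)) + 3477903) = 1/(2*(15/2)*(15 + 15/2) + 3477903) = 1/(2*(15/2)*(45/2) + 3477903) = 1/(675/2 + 3477903) = 1/(6956481/2) = 2/6956481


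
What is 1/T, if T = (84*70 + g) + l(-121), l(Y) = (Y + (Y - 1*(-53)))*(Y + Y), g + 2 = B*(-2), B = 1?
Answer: 1/51614 ≈ 1.9375e-5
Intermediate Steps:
g = -4 (g = -2 + 1*(-2) = -2 - 2 = -4)
l(Y) = 2*Y*(53 + 2*Y) (l(Y) = (Y + (Y + 53))*(2*Y) = (Y + (53 + Y))*(2*Y) = (53 + 2*Y)*(2*Y) = 2*Y*(53 + 2*Y))
T = 51614 (T = (84*70 - 4) + 2*(-121)*(53 + 2*(-121)) = (5880 - 4) + 2*(-121)*(53 - 242) = 5876 + 2*(-121)*(-189) = 5876 + 45738 = 51614)
1/T = 1/51614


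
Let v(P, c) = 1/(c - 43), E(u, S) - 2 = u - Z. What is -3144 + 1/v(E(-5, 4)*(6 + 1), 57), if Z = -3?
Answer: -3130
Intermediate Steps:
E(u, S) = 5 + u (E(u, S) = 2 + (u - 1*(-3)) = 2 + (u + 3) = 2 + (3 + u) = 5 + u)
v(P, c) = 1/(-43 + c)
-3144 + 1/v(E(-5, 4)*(6 + 1), 57) = -3144 + 1/(1/(-43 + 57)) = -3144 + 1/(1/14) = -3144 + 14 = -3130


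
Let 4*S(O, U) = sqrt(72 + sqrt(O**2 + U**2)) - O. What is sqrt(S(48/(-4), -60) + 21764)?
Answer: sqrt(87068 + 2*sqrt(3)*sqrt(6 + sqrt(26)))/2 ≈ 147.55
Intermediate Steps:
S(O, U) = -O/4 + sqrt(72 + sqrt(O**2 + U**2))/4 (S(O, U) = (sqrt(72 + sqrt(O**2 + U**2)) - O)/4 = -O/4 + sqrt(72 + sqrt(O**2 + U**2))/4)
sqrt(S(48/(-4), -60) + 21764) = sqrt((-12/(-4) + sqrt(72 + sqrt((48/(-4))**2 + (-60)**2))/4) + 21764) = sqrt((-12*(-1)/4 + sqrt(72 + sqrt((48*(-1/4))**2 + 3600))/4) + 21764) = sqrt((-1/4*(-12) + sqrt(72 + sqrt((-12)**2 + 3600))/4) + 21764) = sqrt((3 + sqrt(72 + sqrt(144 + 3600))/4) + 21764) = sqrt((3 + sqrt(72 + sqrt(3744))/4) + 21764) = sqrt((3 + sqrt(72 + 12*sqrt(26))/4) + 21764) = sqrt(21767 + sqrt(72 + 12*sqrt(26))/4)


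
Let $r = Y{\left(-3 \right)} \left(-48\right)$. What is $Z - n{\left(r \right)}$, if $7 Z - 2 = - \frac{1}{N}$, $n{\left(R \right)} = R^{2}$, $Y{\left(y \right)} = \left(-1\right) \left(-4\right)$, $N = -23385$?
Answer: $- \frac{6034405709}{163695} \approx -36864.0$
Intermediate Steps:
$Y{\left(y \right)} = 4$
$r = -192$ ($r = 4 \left(-48\right) = -192$)
$Z = \frac{46771}{163695}$ ($Z = \frac{2}{7} + \frac{\left(-1\right) \frac{1}{-23385}}{7} = \frac{2}{7} + \frac{\left(-1\right) \left(- \frac{1}{23385}\right)}{7} = \frac{2}{7} + \frac{1}{7} \cdot \frac{1}{23385} = \frac{2}{7} + \frac{1}{163695} = \frac{46771}{163695} \approx 0.28572$)
$Z - n{\left(r \right)} = \frac{46771}{163695} - \left(-192\right)^{2} = \frac{46771}{163695} - 36864 = - \frac{6034405709}{163695}$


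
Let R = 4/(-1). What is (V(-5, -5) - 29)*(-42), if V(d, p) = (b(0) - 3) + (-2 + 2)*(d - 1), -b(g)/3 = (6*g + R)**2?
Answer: 3360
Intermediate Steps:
R = -4 (R = 4*(-1) = -4)
b(g) = -3*(-4 + 6*g)**2 (b(g) = -3*(6*g - 4)**2 = -3*(-4 + 6*g)**2)
V(d, p) = -51 (V(d, p) = (-12*(-2 + 3*0)**2 - 3) + (-2 + 2)*(d - 1) = (-12*(-2 + 0)**2 - 3) + 0*(-1 + d) = (-12*(-2)**2 - 3) + 0 = (-12*4 - 3) + 0 = (-48 - 3) + 0 = -51 + 0 = -51)
(V(-5, -5) - 29)*(-42) = (-51 - 29)*(-42) = -80*(-42) = 3360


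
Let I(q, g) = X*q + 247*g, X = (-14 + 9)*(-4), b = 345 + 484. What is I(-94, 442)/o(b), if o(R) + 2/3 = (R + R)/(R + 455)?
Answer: 68882748/401 ≈ 1.7178e+5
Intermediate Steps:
b = 829
X = 20 (X = -5*(-4) = 20)
o(R) = -2/3 + 2*R/(455 + R) (o(R) = -2/3 + (R + R)/(R + 455) = -2/3 + (2*R)/(455 + R) = -2/3 + 2*R/(455 + R))
I(q, g) = 20*q + 247*g
I(-94, 442)/o(b) = (20*(-94) + 247*442)/((2*(-455 + 2*829)/(3*(455 + 829)))) = (-1880 + 109174)/(((2/3)*(-455 + 1658)/1284)) = 107294/(((2/3)*(1/1284)*1203)) = 107294/(401/642) = 107294*(642/401) = 68882748/401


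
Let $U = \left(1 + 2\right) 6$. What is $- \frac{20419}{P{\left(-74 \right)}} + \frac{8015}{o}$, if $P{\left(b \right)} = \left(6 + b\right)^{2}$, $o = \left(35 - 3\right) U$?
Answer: $\frac{1581251}{166464} \approx 9.4991$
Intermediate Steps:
$U = 18$ ($U = 3 \cdot 6 = 18$)
$o = 576$ ($o = \left(35 - 3\right) 18 = 32 \cdot 18 = 576$)
$- \frac{20419}{P{\left(-74 \right)}} + \frac{8015}{o} = - \frac{20419}{\left(6 - 74\right)^{2}} + \frac{8015}{576} = - \frac{20419}{\left(-68\right)^{2}} + 8015 \cdot \frac{1}{576} = - \frac{20419}{4624} + \frac{8015}{576} = \frac{1581251}{166464}$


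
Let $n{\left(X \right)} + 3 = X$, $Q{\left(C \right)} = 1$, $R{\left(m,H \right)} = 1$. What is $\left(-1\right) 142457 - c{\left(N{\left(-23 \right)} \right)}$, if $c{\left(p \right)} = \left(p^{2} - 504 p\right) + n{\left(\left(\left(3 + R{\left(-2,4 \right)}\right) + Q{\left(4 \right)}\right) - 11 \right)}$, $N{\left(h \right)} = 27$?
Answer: $-129569$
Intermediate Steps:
$n{\left(X \right)} = -3 + X$
$c{\left(p \right)} = -9 + p^{2} - 504 p$ ($c{\left(p \right)} = \left(p^{2} - 504 p\right) + \left(-3 + \left(\left(\left(3 + 1\right) + 1\right) - 11\right)\right) = \left(p^{2} - 504 p\right) + \left(-3 + \left(\left(4 + 1\right) - 11\right)\right) = \left(p^{2} - 504 p\right) + \left(-3 + \left(5 - 11\right)\right) = \left(p^{2} - 504 p\right) - 9 = -9 + p^{2} - 504 p$)
$\left(-1\right) 142457 - c{\left(N{\left(-23 \right)} \right)} = \left(-1\right) 142457 - \left(-9 + 27^{2} - 13608\right) = -142457 - \left(-9 + 729 - 13608\right) = -142457 - -12888 = -142457 + 12888 = -129569$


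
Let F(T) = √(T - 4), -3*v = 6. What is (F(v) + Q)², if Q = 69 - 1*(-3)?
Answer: (72 + I*√6)² ≈ 5178.0 + 352.73*I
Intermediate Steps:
v = -2 (v = -⅓*6 = -2)
F(T) = √(-4 + T)
Q = 72 (Q = 69 + 3 = 72)
(F(v) + Q)² = (√(-4 - 2) + 72)² = (√(-6) + 72)² = (I*√6 + 72)² = (72 + I*√6)²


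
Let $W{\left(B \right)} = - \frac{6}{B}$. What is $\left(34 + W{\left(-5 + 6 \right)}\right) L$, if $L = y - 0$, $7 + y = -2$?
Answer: $-252$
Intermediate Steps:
$y = -9$ ($y = -7 - 2 = -9$)
$L = -9$ ($L = -9 - 0 = -9 + 0 = -9$)
$\left(34 + W{\left(-5 + 6 \right)}\right) L = \left(34 - \frac{6}{-5 + 6}\right) \left(-9\right) = \left(34 - \frac{6}{1}\right) \left(-9\right) = \left(34 - 6\right) \left(-9\right) = 28 \left(-9\right) = -252$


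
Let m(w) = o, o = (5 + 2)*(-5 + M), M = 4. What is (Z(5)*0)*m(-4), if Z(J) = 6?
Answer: 0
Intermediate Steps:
o = -7 (o = (5 + 2)*(-5 + 4) = 7*(-1) = -7)
m(w) = -7
(Z(5)*0)*m(-4) = (6*0)*(-7) = 0*(-7) = 0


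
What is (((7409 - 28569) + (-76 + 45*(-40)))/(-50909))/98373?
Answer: 23036/5008071057 ≈ 4.5998e-6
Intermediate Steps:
(((7409 - 28569) + (-76 + 45*(-40)))/(-50909))/98373 = ((-21160 + (-76 - 1800))*(-1/50909))*(1/98373) = ((-21160 - 1876)*(-1/50909))*(1/98373) = -23036*(-1/50909)*(1/98373) = (23036/50909)*(1/98373) = 23036/5008071057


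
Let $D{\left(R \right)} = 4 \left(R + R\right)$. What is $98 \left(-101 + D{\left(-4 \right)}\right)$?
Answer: $-13034$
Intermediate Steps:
$D{\left(R \right)} = 8 R$ ($D{\left(R \right)} = 4 \cdot 2 R = 8 R$)
$98 \left(-101 + D{\left(-4 \right)}\right) = 98 \left(-101 + 8 \left(-4\right)\right) = 98 \left(-101 - 32\right) = 98 \left(-133\right) = -13034$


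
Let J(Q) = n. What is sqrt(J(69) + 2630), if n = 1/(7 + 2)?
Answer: sqrt(23671)/3 ≈ 51.285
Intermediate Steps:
n = 1/9 ≈ 0.11111
J(Q) = 1/9
sqrt(J(69) + 2630) = sqrt(1/9 + 2630) = sqrt(23671/9) = sqrt(23671)/3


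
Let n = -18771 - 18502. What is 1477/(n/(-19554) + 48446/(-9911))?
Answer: -286242148038/577900381 ≈ -495.31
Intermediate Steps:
n = -37273
1477/(n/(-19554) + 48446/(-9911)) = 1477/(-37273/(-19554) + 48446/(-9911)) = 1477/(-37273*(-1/19554) + 48446*(-1/9911)) = 1477/(37273/19554 - 48446/9911) = 1477/(-577900381/193799694) = 1477*(-193799694/577900381) = -286242148038/577900381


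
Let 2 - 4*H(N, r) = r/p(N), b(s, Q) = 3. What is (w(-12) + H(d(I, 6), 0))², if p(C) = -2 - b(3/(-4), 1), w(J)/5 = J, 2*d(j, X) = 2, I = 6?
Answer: 14161/4 ≈ 3540.3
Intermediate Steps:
d(j, X) = 1 (d(j, X) = (½)*2 = 1)
w(J) = 5*J
p(C) = -5 (p(C) = -2 - 1*3 = -2 - 3 = -5)
H(N, r) = ½ + r/20 (H(N, r) = ½ - r/(4*(-5)) = ½ - r*(-1)/(4*5) = ½ - (-1)*r/20 = ½ + r/20)
(w(-12) + H(d(I, 6), 0))² = (5*(-12) + (½ + (1/20)*0))² = (-60 + (½ + 0))² = (-60 + ½)² = (-119/2)² = 14161/4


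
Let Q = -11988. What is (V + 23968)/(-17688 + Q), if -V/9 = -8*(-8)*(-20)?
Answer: -8872/7419 ≈ -1.1958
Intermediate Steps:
V = 11520 (V = -9*(-8*(-8))*(-20) = -576*(-20) = -9*(-1280) = 11520)
(V + 23968)/(-17688 + Q) = (11520 + 23968)/(-17688 - 11988) = 35488/(-29676) = 35488*(-1/29676) = -8872/7419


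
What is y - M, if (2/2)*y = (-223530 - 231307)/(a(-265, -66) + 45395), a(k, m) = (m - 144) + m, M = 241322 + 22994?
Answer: -11926128441/45119 ≈ -2.6433e+5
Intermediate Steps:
M = 264316
a(k, m) = -144 + 2*m (a(k, m) = (-144 + m) + m = -144 + 2*m)
y = -454837/45119 (y = (-223530 - 231307)/((-144 + 2*(-66)) + 45395) = -454837/((-144 - 132) + 45395) = -454837/(-276 + 45395) = -454837/45119 ≈ -10.081)
y - M = -454837/45119 - 1*264316 = -454837/45119 - 264316 = -11926128441/45119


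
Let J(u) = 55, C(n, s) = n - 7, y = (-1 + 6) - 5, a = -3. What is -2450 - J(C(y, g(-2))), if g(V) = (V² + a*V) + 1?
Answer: -2505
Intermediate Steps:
g(V) = 1 + V² - 3*V (g(V) = (V² - 3*V) + 1 = 1 + V² - 3*V)
y = 0 (y = 5 - 5 = 0)
C(n, s) = -7 + n
-2450 - J(C(y, g(-2))) = -2450 - 1*55 = -2450 - 55 = -2505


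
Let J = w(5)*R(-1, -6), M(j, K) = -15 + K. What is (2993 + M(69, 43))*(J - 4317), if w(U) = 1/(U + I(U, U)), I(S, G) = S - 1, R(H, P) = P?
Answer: -13043671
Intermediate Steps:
I(S, G) = -1 + S
w(U) = 1/(-1 + 2*U) (w(U) = 1/(U + (-1 + U)) = 1/(-1 + 2*U))
J = -⅔ (J = -6/(-1 + 2*5) = -6/(-1 + 10) = -6/9 = (⅑)*(-6) = -⅔ ≈ -0.66667)
(2993 + M(69, 43))*(J - 4317) = (2993 + (-15 + 43))*(-⅔ - 4317) = (2993 + 28)*(-12953/3) = 3021*(-12953/3) = -13043671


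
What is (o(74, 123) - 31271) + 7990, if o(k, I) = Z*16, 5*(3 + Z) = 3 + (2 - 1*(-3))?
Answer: -116517/5 ≈ -23303.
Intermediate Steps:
Z = -7/5 (Z = -3 + (3 + (2 - 1*(-3)))/5 = -3 + (3 + (2 + 3))/5 = -3 + (3 + 5)/5 = -3 + (⅕)*8 = -3 + 8/5 = -7/5 ≈ -1.4000)
o(k, I) = -112/5 (o(k, I) = -7/5*16 = -112/5)
(o(74, 123) - 31271) + 7990 = (-112/5 - 31271) + 7990 = -156467/5 + 7990 = -116517/5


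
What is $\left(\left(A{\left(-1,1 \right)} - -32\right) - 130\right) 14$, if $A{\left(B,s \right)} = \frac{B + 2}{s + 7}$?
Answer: $- \frac{5481}{4} \approx -1370.3$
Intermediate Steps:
$A{\left(B,s \right)} = \frac{2 + B}{7 + s}$
$\left(\left(A{\left(-1,1 \right)} - -32\right) - 130\right) 14 = \left(\left(\frac{2 - 1}{7 + 1} - -32\right) - 130\right) 14 = \left(\left(\frac{1}{8} \cdot 1 + 32\right) - 130\right) 14 = \left(\left(\frac{1}{8} + 32\right) - 130\right) 14 = \left(\frac{257}{8} - 130\right) 14 = \left(- \frac{783}{8}\right) 14 = - \frac{5481}{4}$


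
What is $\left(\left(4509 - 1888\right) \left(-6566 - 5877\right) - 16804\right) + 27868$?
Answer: $-32602039$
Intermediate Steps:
$\left(\left(4509 - 1888\right) \left(-6566 - 5877\right) - 16804\right) + 27868 = \left(2621 \left(-12443\right) - 16804\right) + 27868 = \left(-32613103 - 16804\right) + 27868 = -32629907 + 27868 = -32602039$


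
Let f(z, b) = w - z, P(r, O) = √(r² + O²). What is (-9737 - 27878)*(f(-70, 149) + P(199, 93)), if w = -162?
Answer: 3460580 - 188075*√1930 ≈ -4.8019e+6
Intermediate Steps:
P(r, O) = √(O² + r²)
f(z, b) = -162 - z
(-9737 - 27878)*(f(-70, 149) + P(199, 93)) = (-9737 - 27878)*((-162 - 1*(-70)) + √(93² + 199²)) = -37615*((-162 + 70) + √(8649 + 39601)) = -37615*(-92 + √48250) = -37615*(-92 + 5*√1930) = 3460580 - 188075*√1930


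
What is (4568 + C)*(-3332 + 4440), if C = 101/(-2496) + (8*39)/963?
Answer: 337956790909/66768 ≈ 5.0617e+6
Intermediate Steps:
C = 75721/267072 (C = 101*(-1/2496) + 312*(1/963) = -101/2496 + 104/321 = 75721/267072 ≈ 0.28352)
(4568 + C)*(-3332 + 4440) = (4568 + 75721/267072)*(-3332 + 4440) = (1220060617/267072)*1108 = 337956790909/66768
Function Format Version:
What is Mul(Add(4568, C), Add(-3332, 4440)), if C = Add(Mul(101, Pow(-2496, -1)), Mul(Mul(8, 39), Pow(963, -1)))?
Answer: Rational(337956790909, 66768) ≈ 5.0617e+6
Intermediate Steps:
C = Rational(75721, 267072) (C = Add(Mul(101, Rational(-1, 2496)), Mul(312, Rational(1, 963))) = Add(Rational(-101, 2496), Rational(104, 321)) = Rational(75721, 267072) ≈ 0.28352)
Mul(Add(4568, C), Add(-3332, 4440)) = Mul(Add(4568, Rational(75721, 267072)), Add(-3332, 4440)) = Mul(Rational(1220060617, 267072), 1108) = Rational(337956790909, 66768)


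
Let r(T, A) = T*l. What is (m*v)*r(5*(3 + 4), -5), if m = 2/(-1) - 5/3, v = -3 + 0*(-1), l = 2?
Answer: 770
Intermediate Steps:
r(T, A) = 2*T (r(T, A) = T*2 = 2*T)
v = -3 (v = -3 + 0 = -3)
m = -11/3 (m = 2*(-1) - 5*1/3 = -2 - 5/3 = -11/3 ≈ -3.6667)
(m*v)*r(5*(3 + 4), -5) = (-11/3*(-3))*(2*(5*(3 + 4))) = 11*(2*(5*7)) = 11*(2*35) = 11*70 = 770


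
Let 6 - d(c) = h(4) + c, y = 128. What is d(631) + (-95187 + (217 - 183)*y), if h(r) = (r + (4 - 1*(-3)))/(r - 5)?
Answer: -91449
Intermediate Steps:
h(r) = (7 + r)/(-5 + r) (h(r) = (r + (4 + 3))/(-5 + r) = (r + 7)/(-5 + r) = (7 + r)/(-5 + r))
d(c) = 17 - c (d(c) = 6 - ((7 + 4)/(-5 + 4) + c) = 6 - (11/(-1) + c) = 6 - (-1*11 + c) = 6 - (-11 + c) = 6 + (11 - c) = 17 - c)
d(631) + (-95187 + (217 - 183)*y) = (17 - 1*631) + (-95187 + (217 - 183)*128) = (17 - 631) + (-95187 + 34*128) = -614 + (-95187 + 4352) = -614 - 90835 = -91449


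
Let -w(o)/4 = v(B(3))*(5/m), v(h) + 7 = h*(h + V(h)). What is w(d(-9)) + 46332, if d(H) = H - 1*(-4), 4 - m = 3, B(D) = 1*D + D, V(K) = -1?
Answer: 45872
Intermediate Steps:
B(D) = 2*D (B(D) = D + D = 2*D)
m = 1 (m = 4 - 1*3 = 4 - 3 = 1)
v(h) = -7 + h*(-1 + h) (v(h) = -7 + h*(h - 1) = -7 + h*(-1 + h))
d(H) = 4 + H (d(H) = H + 4 = 4 + H)
w(o) = -460 (w(o) = -4*(-7 + (2*3)² - 2*3)*5/1 = -4*(-7 + 6² - 1*6)*5*1 = -4*(-7 + 36 - 6)*5 = -92*5 = -4*115 = -460)
w(d(-9)) + 46332 = -460 + 46332 = 45872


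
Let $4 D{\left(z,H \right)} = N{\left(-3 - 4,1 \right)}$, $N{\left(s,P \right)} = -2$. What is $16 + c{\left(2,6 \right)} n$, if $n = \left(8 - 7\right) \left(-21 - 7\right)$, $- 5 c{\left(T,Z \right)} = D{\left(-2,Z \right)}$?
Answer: $\frac{66}{5} \approx 13.2$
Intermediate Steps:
$D{\left(z,H \right)} = - \frac{1}{2}$ ($D{\left(z,H \right)} = \frac{1}{4} \left(-2\right) = - \frac{1}{2}$)
$c{\left(T,Z \right)} = \frac{1}{10}$ ($c{\left(T,Z \right)} = \left(- \frac{1}{5}\right) \left(- \frac{1}{2}\right) = \frac{1}{10}$)
$n = -28$ ($n = 1 \left(-28\right) = -28$)
$16 + c{\left(2,6 \right)} n = 16 + \frac{1}{10} \left(-28\right) = 16 - \frac{14}{5} = \frac{66}{5}$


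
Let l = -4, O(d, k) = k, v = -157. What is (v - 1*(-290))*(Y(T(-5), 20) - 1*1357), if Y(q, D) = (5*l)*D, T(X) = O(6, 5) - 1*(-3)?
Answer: -233681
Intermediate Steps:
T(X) = 8 (T(X) = 5 - 1*(-3) = 5 + 3 = 8)
Y(q, D) = -20*D (Y(q, D) = (5*(-4))*D = -20*D)
(v - 1*(-290))*(Y(T(-5), 20) - 1*1357) = (-157 - 1*(-290))*(-20*20 - 1*1357) = (-157 + 290)*(-400 - 1357) = 133*(-1757) = -233681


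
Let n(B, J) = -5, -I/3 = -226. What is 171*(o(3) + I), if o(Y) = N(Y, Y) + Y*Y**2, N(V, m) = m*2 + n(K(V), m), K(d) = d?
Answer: 120726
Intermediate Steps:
I = 678 (I = -3*(-226) = 678)
N(V, m) = -5 + 2*m (N(V, m) = m*2 - 5 = 2*m - 5 = -5 + 2*m)
o(Y) = -5 + Y**3 + 2*Y (o(Y) = (-5 + 2*Y) + Y*Y**2 = (-5 + 2*Y) + Y**3 = -5 + Y**3 + 2*Y)
171*(o(3) + I) = 171*((-5 + 3**3 + 2*3) + 678) = 171*((-5 + 27 + 6) + 678) = 171*(28 + 678) = 171*706 = 120726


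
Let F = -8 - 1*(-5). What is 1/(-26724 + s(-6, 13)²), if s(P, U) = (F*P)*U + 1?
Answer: 1/28501 ≈ 3.5086e-5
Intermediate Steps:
F = -3 (F = -8 + 5 = -3)
s(P, U) = 1 - 3*P*U (s(P, U) = (-3*P)*U + 1 = -3*P*U + 1 = 1 - 3*P*U)
1/(-26724 + s(-6, 13)²) = 1/(-26724 + (1 - 3*(-6)*13)²) = 1/(-26724 + (1 + 234)²) = 1/(-26724 + 235²) = 1/(-26724 + 55225) = 1/28501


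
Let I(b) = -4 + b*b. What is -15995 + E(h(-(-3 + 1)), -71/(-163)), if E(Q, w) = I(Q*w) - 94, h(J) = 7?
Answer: -427327908/26569 ≈ -16084.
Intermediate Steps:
I(b) = -4 + b**2
E(Q, w) = -98 + Q**2*w**2 (E(Q, w) = (-4 + (Q*w)**2) - 94 = (-4 + Q**2*w**2) - 94 = -98 + Q**2*w**2)
-15995 + E(h(-(-3 + 1)), -71/(-163)) = -15995 + (-98 + 7**2*(-71/(-163))**2) = -15995 + (-98 + 49*(-71*(-1/163))**2) = -15995 + (-98 + 49*(71/163)**2) = -15995 + (-98 + 49*(5041/26569)) = -15995 + (-98 + 247009/26569) = -15995 - 2356753/26569 = -427327908/26569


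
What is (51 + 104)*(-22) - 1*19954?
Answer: -23364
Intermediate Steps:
(51 + 104)*(-22) - 1*19954 = 155*(-22) - 19954 = -3410 - 19954 = -23364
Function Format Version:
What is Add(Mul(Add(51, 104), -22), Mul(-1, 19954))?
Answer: -23364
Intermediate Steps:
Add(Mul(Add(51, 104), -22), Mul(-1, 19954)) = Add(Mul(155, -22), -19954) = Add(-3410, -19954) = -23364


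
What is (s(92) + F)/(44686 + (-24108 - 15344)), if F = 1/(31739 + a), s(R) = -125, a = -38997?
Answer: -907251/37988372 ≈ -0.023882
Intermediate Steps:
F = -1/7258 (F = 1/(31739 - 38997) = 1/(-7258) = -1/7258 ≈ -0.00013778)
(s(92) + F)/(44686 + (-24108 - 15344)) = (-125 - 1/7258)/(44686 + (-24108 - 15344)) = -907251/(7258*(44686 - 39452)) = -907251/7258/5234 = -907251/7258*1/5234 = -907251/37988372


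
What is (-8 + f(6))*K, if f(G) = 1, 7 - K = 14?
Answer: 49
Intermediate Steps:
K = -7 (K = 7 - 1*14 = 7 - 14 = -7)
(-8 + f(6))*K = (-8 + 1)*(-7) = -7*(-7) = 49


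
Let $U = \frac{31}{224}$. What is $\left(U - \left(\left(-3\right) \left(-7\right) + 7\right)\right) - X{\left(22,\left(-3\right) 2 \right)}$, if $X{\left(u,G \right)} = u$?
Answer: $- \frac{11169}{224} \approx -49.862$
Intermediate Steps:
$U = \frac{31}{224}$ ($U = 31 \cdot \frac{1}{224} = \frac{31}{224} \approx 0.13839$)
$\left(U - \left(\left(-3\right) \left(-7\right) + 7\right)\right) - X{\left(22,\left(-3\right) 2 \right)} = \left(\frac{31}{224} - \left(\left(-3\right) \left(-7\right) + 7\right)\right) - 22 = \left(\frac{31}{224} - \left(21 + 7\right)\right) - 22 = \left(\frac{31}{224} - 28\right) - 22 = - \frac{6241}{224} - 22 = - \frac{11169}{224}$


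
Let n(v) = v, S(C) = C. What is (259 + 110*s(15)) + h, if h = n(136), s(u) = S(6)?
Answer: 1055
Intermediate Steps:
s(u) = 6
h = 136
(259 + 110*s(15)) + h = (259 + 110*6) + 136 = (259 + 660) + 136 = 919 + 136 = 1055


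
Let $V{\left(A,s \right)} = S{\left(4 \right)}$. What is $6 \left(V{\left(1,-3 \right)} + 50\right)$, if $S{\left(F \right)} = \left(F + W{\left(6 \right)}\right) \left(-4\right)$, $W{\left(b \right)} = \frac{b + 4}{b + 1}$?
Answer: $\frac{1188}{7} \approx 169.71$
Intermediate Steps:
$W{\left(b \right)} = \frac{4 + b}{1 + b}$
$S{\left(F \right)} = - \frac{40}{7} - 4 F$ ($S{\left(F \right)} = \left(F + \frac{4 + 6}{1 + 6}\right) \left(-4\right) = \left(F + \frac{1}{7} \cdot 10\right) \left(-4\right) = \left(F + \frac{10}{7}\right) \left(-4\right) = \left(\frac{10}{7} + F\right) \left(-4\right) = - \frac{40}{7} - 4 F$)
$V{\left(A,s \right)} = - \frac{152}{7}$ ($V{\left(A,s \right)} = - \frac{40}{7} - 16 = - \frac{152}{7}$)
$6 \left(V{\left(1,-3 \right)} + 50\right) = 6 \left(- \frac{152}{7} + 50\right) = 6 \cdot \frac{198}{7} = \frac{1188}{7}$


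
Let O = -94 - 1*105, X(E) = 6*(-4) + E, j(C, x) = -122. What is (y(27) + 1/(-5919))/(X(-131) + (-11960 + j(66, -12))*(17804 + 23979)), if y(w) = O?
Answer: 1177882/2988043554759 ≈ 3.9420e-7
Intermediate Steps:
X(E) = -24 + E
O = -199 (O = -94 - 105 = -199)
y(w) = -199
(y(27) + 1/(-5919))/(X(-131) + (-11960 + j(66, -12))*(17804 + 23979)) = (-199 + 1/(-5919))/((-24 - 131) + (-11960 - 122)*(17804 + 23979)) = (-199 - 1/5919)/(-155 - 12082*41783) = -1177882/(5919*(-155 - 504822206)) = -1177882/5919/(-504822361) = -1177882/5919*(-1/504822361) = 1177882/2988043554759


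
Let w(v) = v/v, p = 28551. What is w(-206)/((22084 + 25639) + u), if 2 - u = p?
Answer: 1/19174 ≈ 5.2154e-5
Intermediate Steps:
w(v) = 1
u = -28549 (u = 2 - 1*28551 = 2 - 28551 = -28549)
w(-206)/((22084 + 25639) + u) = 1/((22084 + 25639) - 28549) = 1/(47723 - 28549) = 1/19174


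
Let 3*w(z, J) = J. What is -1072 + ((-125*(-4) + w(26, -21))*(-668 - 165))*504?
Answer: -206978248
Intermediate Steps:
w(z, J) = J/3
-1072 + ((-125*(-4) + w(26, -21))*(-668 - 165))*504 = -1072 + ((-125*(-4) + (⅓)*(-21))*(-668 - 165))*504 = -1072 + ((500 - 7)*(-833))*504 = -1072 + (493*(-833))*504 = -1072 - 410669*504 = -1072 - 206977176 = -206978248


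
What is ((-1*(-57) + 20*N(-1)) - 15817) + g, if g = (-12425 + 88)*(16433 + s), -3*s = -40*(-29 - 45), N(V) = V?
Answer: -571731583/3 ≈ -1.9058e+8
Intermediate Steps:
s = -2960/3 (s = -(-40)*(-29 - 45)/3 = -(-40)*(-74)/3 = -⅓*2960 = -2960/3 ≈ -986.67)
g = -571684243/3 (g = (-12425 + 88)*(16433 - 2960/3) = -12337*46339/3 = -571684243/3 ≈ -1.9056e+8)
((-1*(-57) + 20*N(-1)) - 15817) + g = ((-1*(-57) + 20*(-1)) - 15817) - 571684243/3 = ((57 - 20) - 15817) - 571684243/3 = (37 - 15817) - 571684243/3 = -15780 - 571684243/3 = -571731583/3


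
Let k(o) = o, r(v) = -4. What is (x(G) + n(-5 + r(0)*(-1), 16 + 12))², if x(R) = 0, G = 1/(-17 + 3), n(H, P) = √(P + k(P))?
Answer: 56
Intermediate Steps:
n(H, P) = √2*√P (n(H, P) = √(P + P) = √(2*P) = √2*√P)
G = -1/14 (G = 1/(-14) = -1/14 ≈ -0.071429)
(x(G) + n(-5 + r(0)*(-1), 16 + 12))² = (0 + √2*√(16 + 12))² = (0 + √2*√28)² = (0 + √2*(2*√7))² = (0 + 2*√14)² = (2*√14)² = 56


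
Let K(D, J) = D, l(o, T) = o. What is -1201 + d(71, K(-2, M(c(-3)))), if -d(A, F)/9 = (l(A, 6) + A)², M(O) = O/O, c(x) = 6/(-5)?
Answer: -182677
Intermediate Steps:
c(x) = -6/5 (c(x) = 6*(-⅕) = -6/5)
M(O) = 1
d(A, F) = -36*A² (d(A, F) = -9*(A + A)² = -9*4*A² = -36*A²)
-1201 + d(71, K(-2, M(c(-3)))) = -1201 - 36*71² = -1201 - 36*5041 = -1201 - 181476 = -182677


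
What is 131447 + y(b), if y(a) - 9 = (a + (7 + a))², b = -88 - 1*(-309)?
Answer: 333057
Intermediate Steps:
b = 221 (b = -88 + 309 = 221)
y(a) = 9 + (7 + 2*a)² (y(a) = 9 + (a + (7 + a))² = 9 + (7 + 2*a)²)
131447 + y(b) = 131447 + (9 + (7 + 2*221)²) = 131447 + (9 + (7 + 442)²) = 131447 + (9 + 449²) = 131447 + (9 + 201601) = 131447 + 201610 = 333057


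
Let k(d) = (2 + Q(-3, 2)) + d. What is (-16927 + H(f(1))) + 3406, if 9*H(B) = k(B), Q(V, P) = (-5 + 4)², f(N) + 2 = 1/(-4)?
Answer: -162251/12 ≈ -13521.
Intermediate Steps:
f(N) = -9/4 (f(N) = -2 + 1/(-4) = -2 - ¼ = -9/4)
Q(V, P) = 1 (Q(V, P) = (-1)² = 1)
k(d) = 3 + d (k(d) = (2 + 1) + d = 3 + d)
H(B) = ⅓ + B/9 (H(B) = (3 + B)/9 = ⅓ + B/9)
(-16927 + H(f(1))) + 3406 = (-16927 + (⅓ + (⅑)*(-9/4))) + 3406 = (-16927 + (⅓ - ¼)) + 3406 = (-16927 + 1/12) + 3406 = -203123/12 + 3406 = -162251/12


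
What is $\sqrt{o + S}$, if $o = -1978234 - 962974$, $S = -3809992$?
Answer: $20 i \sqrt{16878} \approx 2598.3 i$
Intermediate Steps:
$o = -2941208$ ($o = -1978234 - 962974 = -2941208$)
$\sqrt{o + S} = \sqrt{-2941208 - 3809992} = \sqrt{-6751200} = 20 i \sqrt{16878}$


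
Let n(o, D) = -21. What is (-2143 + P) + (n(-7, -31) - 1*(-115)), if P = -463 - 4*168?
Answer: -3184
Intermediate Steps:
P = -1135 (P = -463 - 1*672 = -463 - 672 = -1135)
(-2143 + P) + (n(-7, -31) - 1*(-115)) = (-2143 - 1135) + (-21 - 1*(-115)) = -3278 + (-21 + 115) = -3278 + 94 = -3184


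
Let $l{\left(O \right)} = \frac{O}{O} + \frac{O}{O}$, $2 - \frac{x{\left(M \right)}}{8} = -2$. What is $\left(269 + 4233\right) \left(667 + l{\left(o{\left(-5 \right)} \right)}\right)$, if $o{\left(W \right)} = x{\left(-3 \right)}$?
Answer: $3011838$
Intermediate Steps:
$x{\left(M \right)} = 32$ ($x{\left(M \right)} = 16 - -16 = 16 + 16 = 32$)
$o{\left(W \right)} = 32$
$l{\left(O \right)} = 2$ ($l{\left(O \right)} = 1 + 1 = 2$)
$\left(269 + 4233\right) \left(667 + l{\left(o{\left(-5 \right)} \right)}\right) = \left(269 + 4233\right) \left(667 + 2\right) = 4502 \cdot 669 = 3011838$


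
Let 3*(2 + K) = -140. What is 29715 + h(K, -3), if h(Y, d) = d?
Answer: 29712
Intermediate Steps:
K = -146/3 (K = -2 + (1/3)*(-140) = -2 - 140/3 = -146/3 ≈ -48.667)
29715 + h(K, -3) = 29715 - 3 = 29712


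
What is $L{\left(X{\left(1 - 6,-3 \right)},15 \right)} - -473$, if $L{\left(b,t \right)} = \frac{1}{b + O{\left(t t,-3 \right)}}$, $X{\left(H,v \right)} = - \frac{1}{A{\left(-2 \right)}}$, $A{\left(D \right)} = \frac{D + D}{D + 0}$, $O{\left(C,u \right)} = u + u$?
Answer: $\frac{6147}{13} \approx 472.85$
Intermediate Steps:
$O{\left(C,u \right)} = 2 u$
$A{\left(D \right)} = 2$ ($A{\left(D \right)} = \frac{2 D}{D} = 2$)
$X{\left(H,v \right)} = - \frac{1}{2}$
$L{\left(b,t \right)} = \frac{1}{-6 + b}$ ($L{\left(b,t \right)} = \frac{1}{b + 2 \left(-3\right)} = \frac{1}{b - 6} = \frac{1}{-6 + b}$)
$L{\left(X{\left(1 - 6,-3 \right)},15 \right)} - -473 = \frac{1}{-6 - \frac{1}{2}} - -473 = \frac{1}{- \frac{13}{2}} + 473 = - \frac{2}{13} + 473 = \frac{6147}{13}$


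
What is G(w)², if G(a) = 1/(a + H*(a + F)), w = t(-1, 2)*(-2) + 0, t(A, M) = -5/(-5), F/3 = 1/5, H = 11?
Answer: 25/7569 ≈ 0.0033029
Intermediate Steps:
F = ⅗ (F = 3/5 = 3*(⅕) = ⅗ ≈ 0.60000)
t(A, M) = 1 (t(A, M) = -5*(-⅕) = 1)
w = -2 (w = 1*(-2) + 0 = -2 + 0 = -2)
G(a) = 1/(33/5 + 12*a) (G(a) = 1/(a + 11*(a + ⅗)) = 1/(a + 11*(⅗ + a)) = 1/(a + (33/5 + 11*a)) = 1/(33/5 + 12*a))
G(w)² = (5/(3*(11 + 20*(-2))))² = (5/(3*(11 - 40)))² = ((5/3)/(-29))² = ((5/3)*(-1/29))² = (-5/87)² = 25/7569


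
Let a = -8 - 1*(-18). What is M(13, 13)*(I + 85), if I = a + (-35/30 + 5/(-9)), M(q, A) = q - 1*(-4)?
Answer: 28543/18 ≈ 1585.7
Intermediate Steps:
M(q, A) = 4 + q (M(q, A) = q + 4 = 4 + q)
a = 10 (a = -8 + 18 = 10)
I = 149/18 (I = 10 + (-35/30 + 5/(-9)) = 10 + (-35*1/30 + 5*(-⅑)) = 10 + (-7/6 - 5/9) = 10 - 31/18 = 149/18 ≈ 8.2778)
M(13, 13)*(I + 85) = (4 + 13)*(149/18 + 85) = 17*(1679/18) = 28543/18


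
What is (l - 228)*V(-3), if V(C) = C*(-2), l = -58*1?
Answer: -1716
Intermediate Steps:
l = -58
V(C) = -2*C
(l - 228)*V(-3) = (-58 - 228)*(-2*(-3)) = -286*6 = -1716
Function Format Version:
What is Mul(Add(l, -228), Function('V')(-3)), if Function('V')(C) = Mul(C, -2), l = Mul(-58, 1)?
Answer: -1716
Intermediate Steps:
l = -58
Function('V')(C) = Mul(-2, C)
Mul(Add(l, -228), Function('V')(-3)) = Mul(Add(-58, -228), Mul(-2, -3)) = Mul(-286, 6) = -1716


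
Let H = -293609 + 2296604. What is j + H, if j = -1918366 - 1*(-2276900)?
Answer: 2361529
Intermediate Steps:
j = 358534 (j = -1918366 + 2276900 = 358534)
H = 2002995
j + H = 358534 + 2002995 = 2361529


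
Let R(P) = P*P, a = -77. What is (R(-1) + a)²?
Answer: 5776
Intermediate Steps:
R(P) = P²
(R(-1) + a)² = ((-1)² - 77)² = (1 - 77)² = (-76)² = 5776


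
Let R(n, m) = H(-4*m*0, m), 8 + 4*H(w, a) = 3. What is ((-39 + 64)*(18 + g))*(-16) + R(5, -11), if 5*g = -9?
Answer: -25925/4 ≈ -6481.3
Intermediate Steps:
g = -9/5 (g = (⅕)*(-9) = -9/5 ≈ -1.8000)
H(w, a) = -5/4 (H(w, a) = -2 + (¼)*3 = -2 + ¾ = -5/4)
R(n, m) = -5/4
((-39 + 64)*(18 + g))*(-16) + R(5, -11) = ((-39 + 64)*(18 - 9/5))*(-16) - 5/4 = (25*(81/5))*(-16) - 5/4 = 405*(-16) - 5/4 = -6480 - 5/4 = -25925/4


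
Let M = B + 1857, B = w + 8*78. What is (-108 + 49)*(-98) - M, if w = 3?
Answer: 3298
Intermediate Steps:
B = 627 (B = 3 + 8*78 = 3 + 624 = 627)
M = 2484 (M = 627 + 1857 = 2484)
(-108 + 49)*(-98) - M = (-108 + 49)*(-98) - 1*2484 = -59*(-98) - 2484 = 5782 - 2484 = 3298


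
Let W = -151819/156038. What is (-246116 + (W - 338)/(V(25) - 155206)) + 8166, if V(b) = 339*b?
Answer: -5448010769682437/22895611778 ≈ -2.3795e+5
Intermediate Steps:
W = -151819/156038 (W = -151819*1/156038 = -151819/156038 ≈ -0.97296)
(-246116 + (W - 338)/(V(25) - 155206)) + 8166 = (-246116 + (-151819/156038 - 338)/(339*25 - 155206)) + 8166 = (-246116 - 52892663/(156038*(8475 - 155206))) + 8166 = (-246116 - 52892663/156038/(-146731)) + 8166 = (-246116 - 52892663/156038*(-1/146731)) + 8166 = (-246116 + 52892663/22895611778) + 8166 = -5634976335461585/22895611778 + 8166 = -5448010769682437/22895611778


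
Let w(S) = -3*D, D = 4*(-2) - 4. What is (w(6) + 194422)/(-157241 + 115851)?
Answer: -97229/20695 ≈ -4.6982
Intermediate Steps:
D = -12 (D = -8 - 4 = -12)
w(S) = 36 (w(S) = -3*(-12) = 36)
(w(6) + 194422)/(-157241 + 115851) = (36 + 194422)/(-157241 + 115851) = 194458/(-41390) = 194458*(-1/41390) = -97229/20695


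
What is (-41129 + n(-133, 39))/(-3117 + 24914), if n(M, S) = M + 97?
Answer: -41165/21797 ≈ -1.8886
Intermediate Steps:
n(M, S) = 97 + M
(-41129 + n(-133, 39))/(-3117 + 24914) = (-41129 + (97 - 133))/(-3117 + 24914) = (-41129 - 36)/21797 = -41165*1/21797 = -41165/21797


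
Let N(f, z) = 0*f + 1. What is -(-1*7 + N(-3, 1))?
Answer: 6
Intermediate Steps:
N(f, z) = 1 (N(f, z) = 0 + 1 = 1)
-(-1*7 + N(-3, 1)) = -(-1*7 + 1) = -(-7 + 1) = -1*(-6) = 6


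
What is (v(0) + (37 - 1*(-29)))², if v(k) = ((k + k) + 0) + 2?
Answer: 4624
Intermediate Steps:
v(k) = 2 + 2*k (v(k) = (2*k + 0) + 2 = 2*k + 2 = 2 + 2*k)
(v(0) + (37 - 1*(-29)))² = ((2 + 2*0) + (37 - 1*(-29)))² = ((2 + 0) + (37 + 29))² = (2 + 66)² = 68² = 4624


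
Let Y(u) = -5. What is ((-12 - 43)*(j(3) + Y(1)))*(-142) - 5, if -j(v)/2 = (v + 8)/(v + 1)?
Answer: -82010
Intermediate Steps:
j(v) = -2*(8 + v)/(1 + v) (j(v) = -2*(v + 8)/(v + 1) = -2*(8 + v)/(1 + v))
((-12 - 43)*(j(3) + Y(1)))*(-142) - 5 = ((-12 - 43)*(2*(-8 - 1*3)/(1 + 3) - 5))*(-142) - 5 = -55*(2*(-8 - 3)/4 - 5)*(-142) - 5 = -55*(2*(1/4)*(-11) - 5)*(-142) - 5 = -55*(-11/2 - 5)*(-142) - 5 = -55*(-21/2)*(-142) - 5 = (1155/2)*(-142) - 5 = -82005 - 5 = -82010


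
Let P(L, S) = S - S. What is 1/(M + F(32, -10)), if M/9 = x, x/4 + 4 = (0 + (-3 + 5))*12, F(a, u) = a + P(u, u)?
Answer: 1/752 ≈ 0.0013298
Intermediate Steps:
P(L, S) = 0
F(a, u) = a (F(a, u) = a + 0 = a)
x = 80 (x = -16 + 4*((0 + (-3 + 5))*12) = -16 + 4*((0 + 2)*12) = -16 + 4*(2*12) = -16 + 4*24 = -16 + 96 = 80)
M = 720 (M = 9*80 = 720)
1/(M + F(32, -10)) = 1/(720 + 32) = 1/752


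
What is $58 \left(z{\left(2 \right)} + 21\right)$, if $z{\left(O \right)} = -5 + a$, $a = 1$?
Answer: $986$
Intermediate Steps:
$z{\left(O \right)} = -4$ ($z{\left(O \right)} = -5 + 1 = -4$)
$58 \left(z{\left(2 \right)} + 21\right) = 58 \left(-4 + 21\right) = 58 \cdot 17 = 986$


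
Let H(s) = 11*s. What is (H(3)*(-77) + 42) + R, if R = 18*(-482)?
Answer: -11175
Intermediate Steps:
R = -8676
(H(3)*(-77) + 42) + R = ((11*3)*(-77) + 42) - 8676 = (33*(-77) + 42) - 8676 = (-2541 + 42) - 8676 = -2499 - 8676 = -11175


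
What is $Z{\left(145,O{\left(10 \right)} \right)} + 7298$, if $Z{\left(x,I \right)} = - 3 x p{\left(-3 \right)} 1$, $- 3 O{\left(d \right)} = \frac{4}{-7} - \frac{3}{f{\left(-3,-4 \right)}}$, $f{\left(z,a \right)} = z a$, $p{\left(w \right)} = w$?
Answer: $8603$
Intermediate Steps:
$f{\left(z,a \right)} = a z$
$O{\left(d \right)} = \frac{23}{84}$ ($O{\left(d \right)} = - \frac{\frac{4}{-7} - \frac{3}{\left(-4\right) \left(-3\right)}}{3} = - \frac{4 \left(- \frac{1}{7}\right) - \frac{3}{12}}{3} = - \frac{- \frac{4}{7} - \frac{1}{4}}{3} = \left(- \frac{1}{3}\right) \left(- \frac{23}{28}\right) = \frac{23}{84}$)
$Z{\left(x,I \right)} = 9 x$ ($Z{\left(x,I \right)} = - 3 x \left(-3\right) 1 = 9 x 1 = 9 x$)
$Z{\left(145,O{\left(10 \right)} \right)} + 7298 = 9 \cdot 145 + 7298 = 1305 + 7298 = 8603$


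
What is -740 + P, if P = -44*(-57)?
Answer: 1768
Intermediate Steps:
P = 2508
-740 + P = -740 + 2508 = 1768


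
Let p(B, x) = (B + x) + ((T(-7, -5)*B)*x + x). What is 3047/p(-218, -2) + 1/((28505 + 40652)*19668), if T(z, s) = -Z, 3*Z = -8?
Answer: 6216702124669/1919213805036 ≈ 3.2392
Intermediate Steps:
Z = -8/3 (Z = (⅓)*(-8) = -8/3 ≈ -2.6667)
T(z, s) = 8/3 (T(z, s) = -1*(-8/3) = 8/3)
p(B, x) = B + 2*x + 8*B*x/3 (p(B, x) = (B + x) + ((8*B/3)*x + x) = (B + x) + (8*B*x/3 + x) = (B + x) + (x + 8*B*x/3) = B + 2*x + 8*B*x/3)
3047/p(-218, -2) + 1/((28505 + 40652)*19668) = 3047/(-218 + 2*(-2) + (8/3)*(-218)*(-2)) + 1/((28505 + 40652)*19668) = 3047/(-218 - 4 + 3488/3) + (1/19668)/69157 = 3047/(2822/3) + (1/69157)*(1/19668) = 3047*(3/2822) + 1/1360179876 = 9141/2822 + 1/1360179876 = 6216702124669/1919213805036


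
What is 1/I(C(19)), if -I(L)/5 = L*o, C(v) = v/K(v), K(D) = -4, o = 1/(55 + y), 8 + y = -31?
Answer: 64/95 ≈ 0.67368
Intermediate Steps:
y = -39 (y = -8 - 31 = -39)
o = 1/16 (o = 1/(55 - 39) = 1/16 ≈ 0.062500)
C(v) = -v/4 (C(v) = v/(-4) = v*(-¼) = -v/4)
I(L) = -5*L/16
1/I(C(19)) = 1/(-(-5)*19/64) = 1/(-5/16*(-19/4)) = 1/(95/64) = 64/95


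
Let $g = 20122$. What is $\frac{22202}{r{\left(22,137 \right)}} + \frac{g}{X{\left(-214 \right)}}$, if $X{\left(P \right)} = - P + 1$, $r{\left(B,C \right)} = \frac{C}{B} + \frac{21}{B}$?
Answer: $\frac{54097368}{16985} \approx 3185.0$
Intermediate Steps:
$r{\left(B,C \right)} = \frac{21}{B} + \frac{C}{B}$
$X{\left(P \right)} = 1 - P$
$\frac{22202}{r{\left(22,137 \right)}} + \frac{g}{X{\left(-214 \right)}} = \frac{22202}{\frac{1}{22} \left(21 + 137\right)} + \frac{20122}{1 - -214} = \frac{22202}{\frac{1}{22} \cdot 158} + \frac{20122}{1 + 214} = \frac{22202}{\frac{79}{11}} + \frac{20122}{215} = 22202 \cdot \frac{11}{79} + 20122 \cdot \frac{1}{215} = \frac{244222}{79} + \frac{20122}{215} = \frac{54097368}{16985}$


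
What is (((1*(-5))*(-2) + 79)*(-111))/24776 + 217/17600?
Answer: -21061751/54507200 ≈ -0.38640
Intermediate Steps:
(((1*(-5))*(-2) + 79)*(-111))/24776 + 217/17600 = ((-5*(-2) + 79)*(-111))*(1/24776) + 217*(1/17600) = ((10 + 79)*(-111))*(1/24776) + 217/17600 = (89*(-111))*(1/24776) + 217/17600 = -9879*1/24776 + 217/17600 = -9879/24776 + 217/17600 = -21061751/54507200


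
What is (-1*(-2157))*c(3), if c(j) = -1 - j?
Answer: -8628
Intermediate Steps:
(-1*(-2157))*c(3) = (-1*(-2157))*(-1 - 1*3) = 2157*(-1 - 3) = 2157*(-4) = -8628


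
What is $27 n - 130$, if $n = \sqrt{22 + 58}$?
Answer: $-130 + 108 \sqrt{5} \approx 111.5$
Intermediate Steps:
$n = 4 \sqrt{5}$ ($n = \sqrt{80} = 4 \sqrt{5} \approx 8.9443$)
$27 n - 130 = 27 \cdot 4 \sqrt{5} - 130 = 108 \sqrt{5} - 130 = -130 + 108 \sqrt{5}$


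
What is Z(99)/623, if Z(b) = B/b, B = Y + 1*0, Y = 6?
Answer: 2/20559 ≈ 9.7281e-5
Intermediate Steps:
B = 6 (B = 6 + 1*0 = 6 + 0 = 6)
Z(b) = 6/b
Z(99)/623 = (6/99)/623 = (6*(1/99))*(1/623) = (2/33)*(1/623) = 2/20559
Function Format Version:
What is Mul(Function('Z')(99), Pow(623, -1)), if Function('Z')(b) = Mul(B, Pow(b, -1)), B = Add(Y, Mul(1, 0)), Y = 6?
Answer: Rational(2, 20559) ≈ 9.7281e-5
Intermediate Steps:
B = 6 (B = Add(6, Mul(1, 0)) = Add(6, 0) = 6)
Function('Z')(b) = Mul(6, Pow(b, -1))
Mul(Function('Z')(99), Pow(623, -1)) = Mul(Mul(6, Pow(99, -1)), Pow(623, -1)) = Mul(Mul(6, Rational(1, 99)), Rational(1, 623)) = Mul(Rational(2, 33), Rational(1, 623)) = Rational(2, 20559)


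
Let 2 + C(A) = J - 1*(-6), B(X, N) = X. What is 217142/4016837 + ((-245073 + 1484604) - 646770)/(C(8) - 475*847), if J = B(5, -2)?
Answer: -2293664616085/1616037794492 ≈ -1.4193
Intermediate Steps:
J = 5
C(A) = 9 (C(A) = -2 + (5 - 1*(-6)) = -2 + (5 + 6) = -2 + 11 = 9)
217142/4016837 + ((-245073 + 1484604) - 646770)/(C(8) - 475*847) = 217142/4016837 + ((-245073 + 1484604) - 646770)/(9 - 475*847) = 217142*(1/4016837) + (1239531 - 646770)/(9 - 402325) = 217142/4016837 + 592761/(-402316) = 217142/4016837 + 592761*(-1/402316) = 217142/4016837 - 592761/402316 = -2293664616085/1616037794492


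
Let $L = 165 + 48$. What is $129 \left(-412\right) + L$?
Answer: $-52935$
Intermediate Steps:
$L = 213$
$129 \left(-412\right) + L = 129 \left(-412\right) + 213 = -53148 + 213 = -52935$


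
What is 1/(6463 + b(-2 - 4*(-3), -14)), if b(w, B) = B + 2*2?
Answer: 1/6453 ≈ 0.00015497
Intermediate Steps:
b(w, B) = 4 + B (b(w, B) = B + 4 = 4 + B)
1/(6463 + b(-2 - 4*(-3), -14)) = 1/(6463 + (4 - 14)) = 1/(6463 - 10) = 1/6453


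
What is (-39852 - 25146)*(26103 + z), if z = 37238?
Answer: -4117038318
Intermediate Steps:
(-39852 - 25146)*(26103 + z) = (-39852 - 25146)*(26103 + 37238) = -64998*63341 = -4117038318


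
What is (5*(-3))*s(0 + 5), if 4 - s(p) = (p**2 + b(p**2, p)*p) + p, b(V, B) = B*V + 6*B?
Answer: 12015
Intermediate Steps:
b(V, B) = 6*B + B*V
s(p) = 4 - p - p**2 - p**2*(6 + p**2) (s(p) = 4 - ((p**2 + (p*(6 + p**2))*p) + p) = 4 - ((p**2 + p**2*(6 + p**2)) + p) = 4 - (p + p**2 + p**2*(6 + p**2)) = 4 + (-p - p**2 - p**2*(6 + p**2)) = 4 - p - p**2 - p**2*(6 + p**2))
(5*(-3))*s(0 + 5) = (5*(-3))*(4 - (0 + 5) - (0 + 5)**4 - 7*(0 + 5)**2) = -15*(4 - 1*5 - 1*5**4 - 7*5**2) = -15*(4 - 5 - 1*625 - 7*25) = -15*(4 - 5 - 625 - 175) = -15*(-801) = 12015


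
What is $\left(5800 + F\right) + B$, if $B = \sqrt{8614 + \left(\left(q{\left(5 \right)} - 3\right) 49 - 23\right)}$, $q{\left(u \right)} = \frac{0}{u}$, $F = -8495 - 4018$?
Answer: $-6713 + 2 \sqrt{2111} \approx -6621.1$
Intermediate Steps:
$F = -12513$ ($F = -8495 - 4018 = -12513$)
$q{\left(u \right)} = 0$
$B = 2 \sqrt{2111}$ ($B = \sqrt{8614 + \left(\left(0 - 3\right) 49 - 23\right)} = \sqrt{8614 - 170} = \sqrt{8444} = 2 \sqrt{2111} \approx 91.891$)
$\left(5800 + F\right) + B = \left(5800 - 12513\right) + 2 \sqrt{2111} = -6713 + 2 \sqrt{2111}$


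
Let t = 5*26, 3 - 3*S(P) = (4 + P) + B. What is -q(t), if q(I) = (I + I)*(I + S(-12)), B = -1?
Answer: -34840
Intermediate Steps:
S(P) = -P/3 (S(P) = 1 - ((4 + P) - 1)/3 = 1 - (3 + P)/3 = 1 + (-1 - P/3) = -P/3)
t = 130
q(I) = 2*I*(4 + I) (q(I) = (I + I)*(I - ⅓*(-12)) = (2*I)*(I + 4) = (2*I)*(4 + I) = 2*I*(4 + I))
-q(t) = -2*130*(4 + 130) = -2*130*134 = -1*34840 = -34840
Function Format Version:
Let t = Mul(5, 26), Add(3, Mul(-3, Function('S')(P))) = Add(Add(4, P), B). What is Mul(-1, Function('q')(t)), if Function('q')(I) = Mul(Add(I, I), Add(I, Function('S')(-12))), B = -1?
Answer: -34840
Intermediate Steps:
Function('S')(P) = Mul(Rational(-1, 3), P) (Function('S')(P) = Add(1, Mul(Rational(-1, 3), Add(Add(4, P), -1))) = Add(1, Mul(Rational(-1, 3), Add(3, P))) = Add(1, Add(-1, Mul(Rational(-1, 3), P))) = Mul(Rational(-1, 3), P))
t = 130
Function('q')(I) = Mul(2, I, Add(4, I)) (Function('q')(I) = Mul(Add(I, I), Add(I, Mul(Rational(-1, 3), -12))) = Mul(Mul(2, I), Add(I, 4)) = Mul(Mul(2, I), Add(4, I)) = Mul(2, I, Add(4, I)))
Mul(-1, Function('q')(t)) = Mul(-1, Mul(2, 130, Add(4, 130))) = Mul(-1, Mul(2, 130, 134)) = Mul(-1, 34840) = -34840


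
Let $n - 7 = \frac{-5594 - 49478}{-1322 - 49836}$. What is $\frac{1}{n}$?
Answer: $\frac{25579}{206589} \approx 0.12382$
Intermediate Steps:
$n = \frac{206589}{25579}$ ($n = 7 + \frac{-5594 - 49478}{-1322 - 49836} = 7 - \frac{55072}{-51158} = 7 - - \frac{27536}{25579} = 7 + \frac{27536}{25579} = \frac{206589}{25579} \approx 8.0765$)
$\frac{1}{n} = \frac{1}{\frac{206589}{25579}} = \frac{25579}{206589}$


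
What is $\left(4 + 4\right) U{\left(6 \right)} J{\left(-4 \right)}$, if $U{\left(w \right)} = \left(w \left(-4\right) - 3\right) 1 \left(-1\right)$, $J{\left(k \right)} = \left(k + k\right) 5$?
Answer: $-8640$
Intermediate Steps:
$J{\left(k \right)} = 10 k$ ($J{\left(k \right)} = 2 k 5 = 10 k$)
$U{\left(w \right)} = 3 + 4 w$ ($U{\left(w \right)} = \left(- 4 w - 3\right) 1 \left(-1\right) = \left(-3 - 4 w\right) 1 \left(-1\right) = \left(-3 - 4 w\right) \left(-1\right) = 3 + 4 w$)
$\left(4 + 4\right) U{\left(6 \right)} J{\left(-4 \right)} = \left(4 + 4\right) \left(3 + 4 \cdot 6\right) 10 \left(-4\right) = 8 \left(3 + 24\right) \left(-40\right) = 8 \cdot 27 \left(-40\right) = 216 \left(-40\right) = -8640$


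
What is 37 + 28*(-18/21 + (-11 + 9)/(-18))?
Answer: 145/9 ≈ 16.111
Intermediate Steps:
37 + 28*(-18/21 + (-11 + 9)/(-18)) = 37 + 28*(-18*1/21 - 2*(-1/18)) = 37 + 28*(-6/7 + ⅑) = 37 + 28*(-47/63) = 37 - 188/9 = 145/9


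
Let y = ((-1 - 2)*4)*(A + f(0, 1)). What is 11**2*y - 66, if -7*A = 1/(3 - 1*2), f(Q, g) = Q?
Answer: 990/7 ≈ 141.43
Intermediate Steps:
A = -1/7 (A = -1/(7*(3 - 1*2)) = -1/(7*(3 - 2)) = -1/7/1 = -1/7*1 = -1/7 ≈ -0.14286)
y = 12/7 (y = ((-1 - 2)*4)*(-1/7 + 0) = -3*4*(-1/7) = -12*(-1/7) = 12/7 ≈ 1.7143)
11**2*y - 66 = 11**2*(12/7) - 66 = 121*(12/7) - 66 = 1452/7 - 66 = 990/7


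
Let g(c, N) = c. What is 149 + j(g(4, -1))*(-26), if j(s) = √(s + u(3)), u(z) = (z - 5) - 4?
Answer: 149 - 26*I*√2 ≈ 149.0 - 36.77*I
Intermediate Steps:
u(z) = -9 + z (u(z) = (-5 + z) - 4 = -9 + z)
j(s) = √(-6 + s) (j(s) = √(s + (-9 + 3)) = √(s - 6) = √(-6 + s))
149 + j(g(4, -1))*(-26) = 149 + √(-6 + 4)*(-26) = 149 + √(-2)*(-26) = 149 + (I*√2)*(-26) = 149 - 26*I*√2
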